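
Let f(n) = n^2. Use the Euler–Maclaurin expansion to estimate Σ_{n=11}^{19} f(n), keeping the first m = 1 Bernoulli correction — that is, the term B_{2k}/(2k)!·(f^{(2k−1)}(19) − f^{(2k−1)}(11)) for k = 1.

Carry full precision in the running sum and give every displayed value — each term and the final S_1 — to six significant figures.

S_1 ≈ 2085.00

The integral term ∫_11^19 x^2 dx = 1842.67.
½[f(11) + f(19)] = ½[121.000 + 361.000] = 241.000.
So far: 2083.67.
Order-1 term: 1/12 · (38.0000 − 22.0000) = 1.33333.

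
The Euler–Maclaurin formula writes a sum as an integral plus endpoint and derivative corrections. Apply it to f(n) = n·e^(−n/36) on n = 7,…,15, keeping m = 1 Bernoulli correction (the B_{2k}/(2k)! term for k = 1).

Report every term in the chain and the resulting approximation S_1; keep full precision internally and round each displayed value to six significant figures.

S_1 ≈ 71.8927

The integral term ∫_7^15 x·e^(−x/36) dx = 64.0901.
½[f(7) + f(15)] = ½[5.76304 + 9.88861] = 7.82583.
So far: 71.9159.
k=1: B_{2}/(2)! × [f^{(1)}(15) − f^{(1)}(7)] = 1/12 × (0.384557 − 0.663207) = -0.0232209.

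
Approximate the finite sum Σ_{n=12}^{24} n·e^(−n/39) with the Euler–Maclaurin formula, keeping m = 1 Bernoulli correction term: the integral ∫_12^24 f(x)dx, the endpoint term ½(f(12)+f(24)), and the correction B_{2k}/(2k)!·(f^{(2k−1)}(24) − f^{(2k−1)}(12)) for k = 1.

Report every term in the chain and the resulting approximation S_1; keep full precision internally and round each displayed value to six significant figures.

The integral term ∫_12^24 x·e^(−x/39) dx = 134.353.
Endpoint term: (f(12) + f(24))/2 = (8.82170 + 12.9704)/2 = 10.8960.
Running total after boundary: 145.249.
k=1: B_{2}/(2)! × [f^{(1)}(24) − f^{(1)}(12)] = 1/12 × (0.207859 − 0.508944) = -0.0250904.

S_1 ≈ 145.223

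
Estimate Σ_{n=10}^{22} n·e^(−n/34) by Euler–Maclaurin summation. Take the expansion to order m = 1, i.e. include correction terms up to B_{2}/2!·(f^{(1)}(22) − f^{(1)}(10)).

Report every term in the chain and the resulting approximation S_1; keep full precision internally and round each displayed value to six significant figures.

Integral: ∫_10^22 x·e^(−x/34) dx = 117.900.
Endpoint term: (f(10) + f(22))/2 = (7.45189 + 11.5188)/2 = 9.48536.
So far: 127.385.
k=1: B_{2}/(2)! × [f^{(1)}(22) − f^{(1)}(10)] = 1/12 × (0.184794 − 0.526016) = -0.0284351.

S_1 ≈ 127.356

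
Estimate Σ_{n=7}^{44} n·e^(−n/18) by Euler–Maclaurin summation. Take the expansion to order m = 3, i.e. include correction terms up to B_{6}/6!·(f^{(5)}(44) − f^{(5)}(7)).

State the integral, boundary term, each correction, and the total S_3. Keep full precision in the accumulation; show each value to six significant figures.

Integral: ∫_7^44 x·e^(−x/18) dx = 208.174.
Endpoint term: (f(7) + f(44))/2 = (4.74467 + 3.81807)/2 = 4.28137.
Running total after boundary: 212.456.
Correction k=1: B_{2}/2! · (f^{(1)}(44) − f^{(1)}(7)) = 1/12 · (-0.125341 − 0.414217) = -0.0449631.
Running total after k=1: 212.411.
Correction k=2: B_{4}/4! · (f^{(3)}(44) − f^{(3)}(7)) = −1/720 · (0.000148790 − 0.00546246) = 7.38009e-06.
Running total after k=2: 212.411.
Correction k=3: B_{6}/6! · (f^{(5)}(44) − f^{(5)}(7)) = 1/30240 · (2.11245e-06 − 2.97730e-05) = -9.14702e-10.

S_3 ≈ 212.411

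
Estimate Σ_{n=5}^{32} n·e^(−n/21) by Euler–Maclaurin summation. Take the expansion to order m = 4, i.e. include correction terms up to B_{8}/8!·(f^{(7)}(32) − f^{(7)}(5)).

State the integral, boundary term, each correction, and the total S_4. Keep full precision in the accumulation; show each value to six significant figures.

S_4 ≈ 193.214

∫_5^32 x·e^(−x/21) dx evaluates to 187.817.
½[f(5) + f(32)] = ½[3.94064 + 6.97217] = 5.45640.
Running total after boundary: 193.273.
k=1: B_{2}/(2)! × [f^{(1)}(32) − f^{(1)}(5)] = 1/12 × (-0.114128 − 0.600478) = -0.0595505.
After k=1: 193.214.
k=2: B_{4}/(4)! × [f^{(3)}(32) − f^{(3)}(5)] = −1/720 × (0.000729326 − 0.00493590) = 5.84247e-06.
After k=2: 193.214.
k=3: B_{6}/(6)! × [f^{(5)}(32) − f^{(5)}(5)] = 1/30240 × (3.89443e-06 − 1.92975e-05) = -5.09359e-10.
After k=3: 193.214.
k=4: B_{8}/(8)! × [f^{(7)}(32) − f^{(7)}(5)] = −1/1209600 × (1.39117e-08 − 6.21369e-08) = 3.98687e-14.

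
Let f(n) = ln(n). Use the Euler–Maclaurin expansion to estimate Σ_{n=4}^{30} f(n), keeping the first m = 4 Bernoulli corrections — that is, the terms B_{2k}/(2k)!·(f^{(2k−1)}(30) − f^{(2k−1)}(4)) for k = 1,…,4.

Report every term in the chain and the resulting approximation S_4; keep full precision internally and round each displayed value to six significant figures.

∫_4^30 ln(x) dx evaluates to 70.4907.
Endpoint term: (f(4) + f(30))/2 = (1.38629 + 3.40120)/2 = 2.39375.
So far: 72.8845.
Correction k=1: B_{2}/2! · (f^{(1)}(30) − f^{(1)}(4)) = 1/12 · (0.0333333 − 0.250000) = -0.0180556.
Running total after k=1: 72.8664.
Correction k=2: B_{4}/4! · (f^{(3)}(30) − f^{(3)}(4)) = −1/720 · (7.40741e-05 − 0.0312500) = 4.32999e-05.
Running total after k=2: 72.8665.
Correction k=3: B_{6}/6! · (f^{(5)}(30) − f^{(5)}(4)) = 1/30240 · (9.87654e-07 − 0.0234375) = -7.75017e-07.
Running total after k=3: 72.8665.
Correction k=4: B_{8}/8! · (f^{(7)}(30) − f^{(7)}(4)) = −1/1209600 · (3.29218e-08 − 0.0439453) = 3.63304e-08.

S_4 ≈ 72.8665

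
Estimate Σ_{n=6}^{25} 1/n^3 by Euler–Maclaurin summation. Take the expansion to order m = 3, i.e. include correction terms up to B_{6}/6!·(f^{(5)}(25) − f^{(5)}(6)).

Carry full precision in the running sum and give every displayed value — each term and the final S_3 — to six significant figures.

S_3 ≈ 0.0156262

Integral: ∫_6^25 1/x^3 dx = 0.0130889.
½[f(6) + f(25)] = ½[0.00462963 + 6.40000e-05] = 0.00234681.
Running total after boundary: 0.0154357.
Order-1 term: 1/12 · (-7.68000e-06 − (-0.00231481)) = 0.000192261.
After k=1: 0.0156280.
Order-2 term: −1/720 · (-2.45760e-07 − (-0.00128601)) = -1.78578e-06.
After k=2: 0.0156262.
Order-3 term: 1/30240 · (-1.65151e-08 − (-0.00150034)) = 4.96140e-08.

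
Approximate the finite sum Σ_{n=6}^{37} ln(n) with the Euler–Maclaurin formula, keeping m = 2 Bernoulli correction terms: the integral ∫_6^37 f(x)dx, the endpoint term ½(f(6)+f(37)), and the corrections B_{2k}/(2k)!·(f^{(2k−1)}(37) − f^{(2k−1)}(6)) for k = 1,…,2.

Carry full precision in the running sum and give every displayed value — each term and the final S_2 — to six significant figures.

The integral term ∫_6^37 ln(x) dx = 91.8534.
Endpoint term: (f(6) + f(37))/2 = (1.79176 + 3.61092)/2 = 2.70134.
Running total after boundary: 94.5547.
k=1: B_{2}/(2)! × [f^{(1)}(37) − f^{(1)}(6)] = 1/12 × (0.0270270 − 0.166667) = -0.0116366.
After k=1: 94.5431.
k=2: B_{4}/(4)! × [f^{(3)}(37) − f^{(3)}(6)] = −1/720 × (3.94843e-05 − 0.00925926) = 1.28052e-05.

S_2 ≈ 94.5431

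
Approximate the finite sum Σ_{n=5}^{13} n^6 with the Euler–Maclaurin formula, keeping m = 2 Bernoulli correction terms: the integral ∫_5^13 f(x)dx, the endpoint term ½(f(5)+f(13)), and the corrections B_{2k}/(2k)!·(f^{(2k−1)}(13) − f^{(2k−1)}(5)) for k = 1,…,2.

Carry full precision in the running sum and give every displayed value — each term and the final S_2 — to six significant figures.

The integral term ∫_5^13 x^6 dx = 8.95291e+06.
½[f(5) + f(13)] = ½[15625.0 + 4.82681e+06] = 2.42122e+06.
Running total after boundary: 1.13741e+07.
k=1: B_{2}/(2)! × [f^{(1)}(13) − f^{(1)}(5)] = 1/12 × (2.22776e+06 − 18750.0) = 184084.
After k=1: 1.15582e+07.
k=2: B_{4}/(4)! × [f^{(3)}(13) − f^{(3)}(5)] = −1/720 × (263640 − 15000.0) = -345.333.

S_2 ≈ 1.15579e+07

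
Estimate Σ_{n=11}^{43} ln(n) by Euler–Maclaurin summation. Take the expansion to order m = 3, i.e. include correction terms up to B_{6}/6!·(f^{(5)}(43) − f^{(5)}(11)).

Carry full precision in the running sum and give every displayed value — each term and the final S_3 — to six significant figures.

∫_11^43 ln(x) dx evaluates to 103.355.
Endpoint term: (f(11) + f(43))/2 = (2.39790 + 3.76120)/2 = 3.07955.
Integral + boundary = 106.434.
Order-1 term: 1/12 · (0.0232558 − 0.0909091) = -0.00563777.
Partial sum through k=1: 106.429.
Order-2 term: −1/720 · (2.51550e-05 − 0.00150263) = 2.05205e-06.
Partial sum through k=2: 106.429.
Order-3 term: 1/30240 · (1.63256e-07 − 0.000149021) = -4.92255e-09.

S_3 ≈ 106.429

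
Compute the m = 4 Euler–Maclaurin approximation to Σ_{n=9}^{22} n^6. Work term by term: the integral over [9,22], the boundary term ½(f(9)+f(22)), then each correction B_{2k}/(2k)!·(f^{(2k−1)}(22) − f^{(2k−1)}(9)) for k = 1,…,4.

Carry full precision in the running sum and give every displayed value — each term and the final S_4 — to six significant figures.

S_4 ≈ 4.15155e+08

∫_9^22 x^6 dx evaluates to 3.55654e+08.
½[f(9) + f(22)] = ½[531441 + 1.13380e+08] = 5.69557e+07.
Running total after boundary: 4.12609e+08.
Order-1 term: 1/12 · (3.09218e+07 − 354294) = 2.54729e+06.
Partial sum through k=1: 4.15157e+08.
Order-2 term: −1/720 · (1.27776e+06 − 87480.0) = -1653.17.
Partial sum through k=2: 4.15155e+08.
Order-3 term: 1/30240 · (15840.0 − 6480.00) = 0.309524.
Partial sum through k=3: 4.15155e+08.
Order-4 term: −1/1209600 · (0.00000 − 0.00000) = 0.00000.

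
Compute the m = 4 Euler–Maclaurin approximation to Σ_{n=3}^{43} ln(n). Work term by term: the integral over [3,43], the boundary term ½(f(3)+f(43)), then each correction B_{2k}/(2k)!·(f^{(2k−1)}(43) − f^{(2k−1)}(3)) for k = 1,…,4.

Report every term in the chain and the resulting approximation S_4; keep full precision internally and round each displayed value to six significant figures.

S_4 ≈ 120.840

The integral term ∫_3^43 ln(x) dx = 118.436.
Endpoint term: (f(3) + f(43))/2 = (1.09861 + 3.76120)/2 = 2.42991.
Integral + boundary = 120.866.
Order-1 term: 1/12 · (0.0232558 − 0.333333) = -0.0258398.
After k=1: 120.840.
Order-2 term: −1/720 · (2.51550e-05 − 0.0740741) = 0.000102846.
After k=2: 120.840.
Order-3 term: 1/30240 · (1.63256e-07 − 0.0987654) = -3.26605e-06.
After k=3: 120.840.
Order-4 term: −1/1209600 · (2.64883e-09 − 0.329218) = 2.72171e-07.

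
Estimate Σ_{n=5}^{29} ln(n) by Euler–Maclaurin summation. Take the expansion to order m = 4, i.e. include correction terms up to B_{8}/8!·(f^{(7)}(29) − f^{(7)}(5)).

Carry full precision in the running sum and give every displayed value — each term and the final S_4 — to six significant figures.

S_4 ≈ 68.0790

The integral term ∫_5^29 ln(x) dx = 65.6044.
Endpoint term: (f(5) + f(29))/2 = (1.60944 + 3.36730)/2 = 2.48837.
Integral + boundary = 68.0928.
k=1: B_{2}/(2)! × [f^{(1)}(29) − f^{(1)}(5)] = 1/12 × (0.0344828 − 0.200000) = -0.0137931.
Running total after k=1: 68.0790.
k=2: B_{4}/(4)! × [f^{(3)}(29) − f^{(3)}(5)] = −1/720 × (8.20042e-05 − 0.0160000) = 2.21083e-05.
Running total after k=2: 68.0790.
k=3: B_{6}/(6)! × [f^{(5)}(29) − f^{(5)}(5)] = 1/30240 × (1.17010e-06 − 0.00768000) = -2.53930e-07.
Running total after k=3: 68.0790.
k=4: B_{8}/(8)! × [f^{(7)}(29) − f^{(7)}(5)] = −1/1209600 × (4.17394e-08 − 0.00921600) = 7.61901e-09.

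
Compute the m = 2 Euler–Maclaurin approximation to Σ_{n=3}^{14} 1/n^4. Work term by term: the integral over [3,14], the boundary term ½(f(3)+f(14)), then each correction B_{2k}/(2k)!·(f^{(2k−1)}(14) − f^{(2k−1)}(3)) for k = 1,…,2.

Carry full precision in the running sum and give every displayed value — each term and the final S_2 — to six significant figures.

Integral: ∫_3^14 1/x^4 dx = 0.0122242.
Boundary: ½(f(3) + f(14)) = ½(0.0123457 + 2.60308e-05) = 0.00618585.
Running total after boundary: 0.0184101.
Order-1 term: 1/12 · (-7.43738e-06 − (-0.0164609)) = 0.00137112.
Running total after k=1: 0.0197812.
Order-2 term: −1/720 · (-1.13837e-06 − (-0.0548697)) = -7.62063e-05.

S_2 ≈ 0.0197050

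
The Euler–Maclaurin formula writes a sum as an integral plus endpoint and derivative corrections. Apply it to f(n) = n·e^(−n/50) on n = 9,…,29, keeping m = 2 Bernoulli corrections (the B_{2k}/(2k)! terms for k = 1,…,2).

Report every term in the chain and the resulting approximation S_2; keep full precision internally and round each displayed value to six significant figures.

∫_9^29 x·e^(−x/50) dx evaluates to 252.449.
Boundary: ½(f(9) + f(29)) = ½(7.51743 + 16.2371) = 11.8772.
So far: 264.326.
Correction k=1: B_{2}/2! · (f^{(1)}(29) − f^{(1)}(9)) = 1/12 · (0.235157 − 0.684922) = -0.0374804.
Partial sum through k=1: 264.288.
Correction k=2: B_{4}/4! · (f^{(3)}(29) − f^{(3)}(9)) = −1/720 · (0.000541982 − 0.000942185) = 5.55838e-07.

S_2 ≈ 264.288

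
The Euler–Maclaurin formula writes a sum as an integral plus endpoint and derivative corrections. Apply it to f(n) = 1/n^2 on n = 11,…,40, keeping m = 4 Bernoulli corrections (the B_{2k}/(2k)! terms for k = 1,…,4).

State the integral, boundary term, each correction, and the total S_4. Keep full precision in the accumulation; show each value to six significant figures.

The integral term ∫_11^40 1/x^2 dx = 0.0659091.
½[f(11) + f(40)] = ½[0.00826446 + 0.000625000] = 0.00444473.
Running total after boundary: 0.0703538.
k=1: B_{2}/(2)! × [f^{(1)}(40) − f^{(1)}(11)] = 1/12 × (-3.12500e-05 − (-0.00150263)) = 0.000122615.
After k=1: 0.0704764.
k=2: B_{4}/(4)! × [f^{(3)}(40) − f^{(3)}(11)] = −1/720 × (-2.34375e-07 − (-0.000149021)) = -2.06648e-07.
After k=2: 0.0704762.
k=3: B_{6}/(6)! × [f^{(5)}(40) − f^{(5)}(11)] = 1/30240 × (-4.39453e-09 − (-3.69474e-05)) = 1.22166e-09.
After k=3: 0.0704762.
k=4: B_{8}/(8)! × [f^{(7)}(40) − f^{(7)}(11)] = −1/1209600 × (-1.53809e-10 − (-1.70996e-05)) = -1.41365e-11.

S_4 ≈ 0.0704762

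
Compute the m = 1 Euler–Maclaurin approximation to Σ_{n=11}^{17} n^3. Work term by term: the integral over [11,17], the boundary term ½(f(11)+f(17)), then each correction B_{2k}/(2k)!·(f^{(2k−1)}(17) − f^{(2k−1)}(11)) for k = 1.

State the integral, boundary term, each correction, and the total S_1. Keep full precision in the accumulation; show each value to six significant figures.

S_1 ≈ 20384.0

Integral: ∫_11^17 x^3 dx = 17220.0.
Boundary: ½(f(11) + f(17)) = ½(1331.00 + 4913.00) = 3122.00.
So far: 20342.0.
Correction k=1: B_{2}/2! · (f^{(1)}(17) − f^{(1)}(11)) = 1/12 · (867.000 − 363.000) = 42.0000.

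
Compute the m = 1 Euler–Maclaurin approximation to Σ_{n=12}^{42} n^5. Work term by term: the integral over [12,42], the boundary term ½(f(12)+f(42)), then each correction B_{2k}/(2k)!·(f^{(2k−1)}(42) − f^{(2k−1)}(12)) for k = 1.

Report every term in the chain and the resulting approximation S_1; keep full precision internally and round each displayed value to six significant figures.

S_1 ≈ 9.81099e+08

The integral term ∫_12^42 x^5 dx = 9.14341e+08.
½[f(12) + f(42)] = ½[248832 + 1.30691e+08] = 6.54700e+07.
Integral + boundary = 9.79811e+08.
Correction k=1: B_{2}/2! · (f^{(1)}(42) − f^{(1)}(12)) = 1/12 · (1.55585e+07 − 103680) = 1.28790e+06.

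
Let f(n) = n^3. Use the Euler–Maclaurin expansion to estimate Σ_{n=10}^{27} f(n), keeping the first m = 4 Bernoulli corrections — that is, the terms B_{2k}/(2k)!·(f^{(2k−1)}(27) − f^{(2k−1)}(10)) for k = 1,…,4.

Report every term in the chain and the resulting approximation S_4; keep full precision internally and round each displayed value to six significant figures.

Integral: ∫_10^27 x^3 dx = 130360.
Boundary: ½(f(10) + f(27)) = ½(1000.00 + 19683.0) = 10341.5.
Running total after boundary: 140702.
k=1: B_{2}/(2)! × [f^{(1)}(27) − f^{(1)}(10)] = 1/12 × (2187.00 − 300.000) = 157.250.
Partial sum through k=1: 140859.
k=2: B_{4}/(4)! × [f^{(3)}(27) − f^{(3)}(10)] = −1/720 × (6.00000 − 6.00000) = 0.00000.
Partial sum through k=2: 140859.
k=3: B_{6}/(6)! × [f^{(5)}(27) − f^{(5)}(10)] = 1/30240 × (0.00000 − 0.00000) = 0.00000.
Partial sum through k=3: 140859.
k=4: B_{8}/(8)! × [f^{(7)}(27) − f^{(7)}(10)] = −1/1209600 × (0.00000 − 0.00000) = 0.00000.

S_4 ≈ 140859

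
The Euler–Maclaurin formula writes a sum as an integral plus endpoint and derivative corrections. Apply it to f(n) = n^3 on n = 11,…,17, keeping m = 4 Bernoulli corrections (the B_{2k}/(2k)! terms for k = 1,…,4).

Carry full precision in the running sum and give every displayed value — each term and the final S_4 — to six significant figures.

The integral term ∫_11^17 x^3 dx = 17220.0.
½[f(11) + f(17)] = ½[1331.00 + 4913.00] = 3122.00.
Integral + boundary = 20342.0.
k=1: B_{2}/(2)! × [f^{(1)}(17) − f^{(1)}(11)] = 1/12 × (867.000 − 363.000) = 42.0000.
After k=1: 20384.0.
k=2: B_{4}/(4)! × [f^{(3)}(17) − f^{(3)}(11)] = −1/720 × (6.00000 − 6.00000) = 0.00000.
After k=2: 20384.0.
k=3: B_{6}/(6)! × [f^{(5)}(17) − f^{(5)}(11)] = 1/30240 × (0.00000 − 0.00000) = 0.00000.
After k=3: 20384.0.
k=4: B_{8}/(8)! × [f^{(7)}(17) − f^{(7)}(11)] = −1/1209600 × (0.00000 − 0.00000) = 0.00000.

S_4 ≈ 20384.0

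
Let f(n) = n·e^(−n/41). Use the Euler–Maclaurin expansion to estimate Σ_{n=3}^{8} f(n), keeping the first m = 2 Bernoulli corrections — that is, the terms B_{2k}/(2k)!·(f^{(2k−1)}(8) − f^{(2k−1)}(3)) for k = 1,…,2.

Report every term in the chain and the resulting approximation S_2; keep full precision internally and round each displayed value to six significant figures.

S_2 ≈ 28.5089

The integral term ∫_3^8 x·e^(−x/41) dx = 23.8404.
Boundary: ½(f(3) + f(8)) = ½(2.78833 + 6.58187) = 4.68510.
So far: 28.5255.
Correction k=1: B_{2}/2! · (f^{(1)}(8) − f^{(1)}(3)) = 1/12 · (0.662201 − 0.861434) = -0.0166028.
After k=1: 28.5089.
Correction k=2: B_{4}/4! · (f^{(3)}(8) − f^{(3)}(3)) = −1/720 · (0.00137280 − 0.00161827) = 3.40942e-07.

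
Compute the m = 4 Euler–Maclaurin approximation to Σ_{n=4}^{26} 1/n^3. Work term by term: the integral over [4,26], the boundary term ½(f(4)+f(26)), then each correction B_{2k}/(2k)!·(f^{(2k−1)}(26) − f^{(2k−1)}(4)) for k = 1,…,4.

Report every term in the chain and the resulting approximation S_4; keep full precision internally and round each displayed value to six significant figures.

∫_4^26 1/x^3 dx evaluates to 0.0305104.
½[f(4) + f(26)] = ½[0.0156250 + 5.68958e-05] = 0.00784095.
Integral + boundary = 0.0383513.
k=1: B_{2}/(2)! × [f^{(1)}(26) − f^{(1)}(4)] = 1/12 × (-6.56490e-06 − (-0.0117188)) = 0.000976015.
After k=1: 0.0393273.
k=2: B_{4}/(4)! × [f^{(3)}(26) − f^{(3)}(4)] = −1/720 × (-1.94228e-07 − (-0.0146484)) = -2.03448e-05.
After k=2: 0.0393070.
k=3: B_{6}/(6)! × [f^{(5)}(26) − f^{(5)}(4)] = 1/30240 × (-1.20674e-08 − (-0.0384521)) = 1.27157e-06.
After k=3: 0.0393082.
k=4: B_{8}/(8)! × [f^{(7)}(26) − f^{(7)}(4)] = −1/1209600 × (-1.28529e-09 − (-0.173035)) = -1.43051e-07.

S_4 ≈ 0.0393081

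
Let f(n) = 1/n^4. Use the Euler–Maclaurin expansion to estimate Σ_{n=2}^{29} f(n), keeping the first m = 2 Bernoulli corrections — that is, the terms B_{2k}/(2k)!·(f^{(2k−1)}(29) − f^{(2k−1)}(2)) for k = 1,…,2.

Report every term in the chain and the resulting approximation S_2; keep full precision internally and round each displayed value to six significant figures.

S_2 ≈ 0.0820183

∫_2^29 1/x^4 dx evaluates to 0.0416530.
½[f(2) + f(29)] = ½[0.0625000 + 1.41387e-06] = 0.0312507.
Integral + boundary = 0.0729037.
Correction k=1: B_{2}/2! · (f^{(1)}(29) − f^{(1)}(2)) = 1/12 · (-1.95016e-07 − (-0.125000)) = 0.0104167.
Partial sum through k=1: 0.0833204.
Correction k=2: B_{4}/4! · (f^{(3)}(29) − f^{(3)}(2)) = −1/720 · (-6.95657e-09 − (-0.937500)) = -0.00130208.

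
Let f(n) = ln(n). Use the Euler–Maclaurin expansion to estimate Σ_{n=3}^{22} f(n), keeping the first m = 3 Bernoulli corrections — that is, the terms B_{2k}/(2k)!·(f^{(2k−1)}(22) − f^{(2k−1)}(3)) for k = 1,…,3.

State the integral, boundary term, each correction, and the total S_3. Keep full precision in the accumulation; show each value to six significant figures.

S_3 ≈ 47.7780

∫_3^22 ln(x) dx evaluates to 45.7071.
½[f(3) + f(22)] = ½[1.09861 + 3.09104] = 2.09483.
Integral + boundary = 47.8019.
Order-1 term: 1/12 · (0.0454545 − 0.333333) = -0.0239899.
After k=1: 47.7779.
Order-2 term: −1/720 · (0.000187829 − 0.0740741) = 0.000102620.
After k=2: 47.7780.
Order-3 term: 1/30240 · (4.65691e-06 − 0.0987654) = -3.26590e-06.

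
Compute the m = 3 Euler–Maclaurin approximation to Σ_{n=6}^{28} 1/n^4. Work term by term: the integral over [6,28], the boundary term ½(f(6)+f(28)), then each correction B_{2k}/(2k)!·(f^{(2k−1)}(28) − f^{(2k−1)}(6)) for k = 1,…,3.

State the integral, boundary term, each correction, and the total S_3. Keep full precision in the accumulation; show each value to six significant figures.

S_3 ≈ 0.00195692

∫_6^28 1/x^4 dx evaluates to 0.00152803.
Endpoint term: (f(6) + f(28))/2 = (0.000771605 + 1.62693e-06)/2 = 0.000386616.
Running total after boundary: 0.00191464.
Order-1 term: 1/12 · (-2.32418e-07 − (-0.000514403)) = 4.28476e-05.
After k=1: 0.00195749.
Order-2 term: −1/720 · (-8.89355e-09 − (-0.000428669)) = -5.95362e-07.
After k=2: 0.00195689.
Order-3 term: 1/30240 · (-6.35253e-10 − (-0.000666819)) = 2.20509e-08.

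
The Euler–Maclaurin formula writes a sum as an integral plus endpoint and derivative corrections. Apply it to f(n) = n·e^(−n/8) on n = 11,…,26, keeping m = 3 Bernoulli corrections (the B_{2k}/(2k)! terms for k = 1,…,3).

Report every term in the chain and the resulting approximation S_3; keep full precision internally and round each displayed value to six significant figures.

Integral: ∫_11^26 x·e^(−x/8) dx = 27.8850.
½[f(11) + f(26)] = ½[2.78124 + 1.00813] = 1.89468.
Integral + boundary = 29.7797.
k=1: B_{2}/(2)! × [f^{(1)}(26) − f^{(1)}(11)] = 1/12 × (-0.0872420 − (-0.0948148)) = 0.000631073.
Partial sum through k=1: 29.7803.
k=2: B_{4}/(4)! × [f^{(3)}(26) − f^{(3)}(11)] = −1/720 × (-0.000151462 − 0.00641976) = 9.12669e-06.
Partial sum through k=2: 29.7804.
k=3: B_{6}/(6)! × [f^{(5)}(26) − f^{(5)}(11)] = 1/30240 × (1.65661e-05 − 0.000223766) = -6.85183e-09.

S_3 ≈ 29.7804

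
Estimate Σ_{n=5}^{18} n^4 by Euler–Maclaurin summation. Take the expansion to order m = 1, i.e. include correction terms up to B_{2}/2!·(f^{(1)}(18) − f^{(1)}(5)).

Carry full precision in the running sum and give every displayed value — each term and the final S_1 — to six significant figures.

S_1 ≈ 431991

∫_5^18 x^4 dx evaluates to 377289.
Endpoint term: (f(5) + f(18))/2 = (625.000 + 104976)/2 = 52800.5.
So far: 430089.
Correction k=1: B_{2}/2! · (f^{(1)}(18) − f^{(1)}(5)) = 1/12 · (23328.0 − 500.000) = 1902.33.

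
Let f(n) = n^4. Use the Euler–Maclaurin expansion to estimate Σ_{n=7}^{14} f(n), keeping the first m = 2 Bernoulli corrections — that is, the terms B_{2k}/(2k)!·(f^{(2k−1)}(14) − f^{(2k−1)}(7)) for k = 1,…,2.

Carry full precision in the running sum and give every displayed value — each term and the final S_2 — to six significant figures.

S_2 ≈ 125412

Integral: ∫_7^14 x^4 dx = 104203.
Endpoint term: (f(7) + f(14))/2 = (2401.00 + 38416.0)/2 = 20408.5.
Running total after boundary: 124612.
Order-1 term: 1/12 · (10976.0 − 1372.00) = 800.333.
After k=1: 125412.
Order-2 term: −1/720 · (336.000 − 168.000) = -0.233333.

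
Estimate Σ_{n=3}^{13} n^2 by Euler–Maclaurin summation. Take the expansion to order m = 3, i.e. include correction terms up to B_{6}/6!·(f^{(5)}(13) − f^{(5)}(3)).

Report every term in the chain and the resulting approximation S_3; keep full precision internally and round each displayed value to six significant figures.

The integral term ∫_3^13 x^2 dx = 723.333.
Boundary: ½(f(3) + f(13)) = ½(9.00000 + 169.000) = 89.0000.
So far: 812.333.
k=1: B_{2}/(2)! × [f^{(1)}(13) − f^{(1)}(3)] = 1/12 × (26.0000 − 6.00000) = 1.66667.
Partial sum through k=1: 814.000.
k=2: B_{4}/(4)! × [f^{(3)}(13) − f^{(3)}(3)] = −1/720 × (0.00000 − 0.00000) = 0.00000.
Partial sum through k=2: 814.000.
k=3: B_{6}/(6)! × [f^{(5)}(13) − f^{(5)}(3)] = 1/30240 × (0.00000 − 0.00000) = 0.00000.

S_3 ≈ 814.000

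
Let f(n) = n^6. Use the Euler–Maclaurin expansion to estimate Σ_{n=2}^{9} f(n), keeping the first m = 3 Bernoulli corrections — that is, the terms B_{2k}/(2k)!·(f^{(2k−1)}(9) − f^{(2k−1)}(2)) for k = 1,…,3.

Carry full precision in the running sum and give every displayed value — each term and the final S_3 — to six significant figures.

Integral: ∫_2^9 x^6 dx = 683263.
Endpoint term: (f(2) + f(9))/2 = (64.0000 + 531441)/2 = 265752.
Running total after boundary: 949016.
k=1: B_{2}/(2)! × [f^{(1)}(9) − f^{(1)}(2)] = 1/12 × (354294 − 192.000) = 29508.5.
Partial sum through k=1: 978524.
k=2: B_{4}/(4)! × [f^{(3)}(9) − f^{(3)}(2)] = −1/720 × (87480.0 − 960.000) = -120.167.
Partial sum through k=2: 978404.
k=3: B_{6}/(6)! × [f^{(5)}(9) − f^{(5)}(2)] = 1/30240 × (6480.00 − 1440.00) = 0.166667.

S_3 ≈ 978404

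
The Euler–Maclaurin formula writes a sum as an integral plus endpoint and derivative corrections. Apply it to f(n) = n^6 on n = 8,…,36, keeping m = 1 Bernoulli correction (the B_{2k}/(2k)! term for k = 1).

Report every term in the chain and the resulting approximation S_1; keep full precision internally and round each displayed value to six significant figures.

S_1 ≈ 1.23133e+10

∫_8^36 x^6 dx evaluates to 1.11946e+10.
Boundary: ½(f(8) + f(36)) = ½(262144 + 2.17678e+09) = 1.08852e+09.
So far: 1.22831e+10.
Order-1 term: 1/12 · (3.62797e+08 − 196608) = 3.02167e+07.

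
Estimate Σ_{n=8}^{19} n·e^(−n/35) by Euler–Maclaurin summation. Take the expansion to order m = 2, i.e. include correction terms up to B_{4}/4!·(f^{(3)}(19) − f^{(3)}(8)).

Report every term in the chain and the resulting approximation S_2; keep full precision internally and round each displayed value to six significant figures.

S_2 ≈ 107.905

The integral term ∫_8^19 x·e^(−x/35) dx = 99.2307.
Endpoint term: (f(8) + f(19))/2 = (6.36536 + 11.0406)/2 = 8.70299.
Running total after boundary: 107.934.
Correction k=1: B_{2}/2! · (f^{(1)}(19) − f^{(1)}(8)) = 1/12 · (0.265639 − 0.613802) = -0.0290136.
After k=1: 107.905.
Correction k=2: B_{4}/4! · (f^{(3)}(19) − f^{(3)}(8)) = −1/720 · (0.00116556 − 0.00180012) = 8.81327e-07.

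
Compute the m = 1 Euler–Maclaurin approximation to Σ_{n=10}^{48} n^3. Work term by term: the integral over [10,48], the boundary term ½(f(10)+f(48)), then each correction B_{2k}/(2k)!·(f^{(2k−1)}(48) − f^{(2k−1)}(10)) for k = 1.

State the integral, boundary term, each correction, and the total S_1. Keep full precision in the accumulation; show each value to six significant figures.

S_1 ≈ 1.38095e+06

The integral term ∫_10^48 x^3 dx = 1.32460e+06.
Boundary: ½(f(10) + f(48)) = ½(1000.00 + 110592) = 55796.0.
Running total after boundary: 1.38040e+06.
Correction k=1: B_{2}/2! · (f^{(1)}(48) − f^{(1)}(10)) = 1/12 · (6912.00 − 300.000) = 551.000.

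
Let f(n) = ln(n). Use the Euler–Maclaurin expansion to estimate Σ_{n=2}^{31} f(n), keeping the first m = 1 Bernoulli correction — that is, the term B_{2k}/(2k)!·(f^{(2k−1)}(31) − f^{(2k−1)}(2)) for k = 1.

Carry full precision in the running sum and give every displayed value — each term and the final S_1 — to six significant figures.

Integral: ∫_2^31 ln(x) dx = 76.0673.
Boundary: ½(f(2) + f(31)) = ½(0.693147 + 3.43399) = 2.06357.
Integral + boundary = 78.1309.
k=1: B_{2}/(2)! × [f^{(1)}(31) − f^{(1)}(2)] = 1/12 × (0.0322581 − 0.500000) = -0.0389785.

S_1 ≈ 78.0919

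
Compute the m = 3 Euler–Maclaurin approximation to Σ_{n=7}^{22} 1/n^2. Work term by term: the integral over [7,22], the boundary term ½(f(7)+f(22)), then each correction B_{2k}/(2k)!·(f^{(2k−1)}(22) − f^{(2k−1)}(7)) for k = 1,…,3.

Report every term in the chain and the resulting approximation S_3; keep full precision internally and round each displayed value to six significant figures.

∫_7^22 1/x^2 dx evaluates to 0.0974026.
Endpoint term: (f(7) + f(22))/2 = (0.0204082 + 0.00206612)/2 = 0.0112371.
Running total after boundary: 0.108640.
Correction k=1: B_{2}/2! · (f^{(1)}(22) − f^{(1)}(7)) = 1/12 · (-0.000187829 − (-0.00583090)) = 0.000470256.
Running total after k=1: 0.109110.
Correction k=2: B_{4}/4! · (f^{(3)}(22) − f^{(3)}(7)) = −1/720 · (-4.65691e-06 − (-0.00142798)) = -1.97683e-06.
Running total after k=2: 0.109108.
Correction k=3: B_{6}/6! · (f^{(5)}(22) − f^{(5)}(7)) = 1/30240 · (-2.88651e-07 − (-0.000874271)) = 2.89015e-08.

S_3 ≈ 0.109108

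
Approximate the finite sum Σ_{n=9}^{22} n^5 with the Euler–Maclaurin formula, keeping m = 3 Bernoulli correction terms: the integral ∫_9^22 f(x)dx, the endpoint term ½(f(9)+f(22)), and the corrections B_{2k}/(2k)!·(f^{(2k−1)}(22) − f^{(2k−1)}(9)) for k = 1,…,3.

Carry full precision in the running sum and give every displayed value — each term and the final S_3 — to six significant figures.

The integral term ∫_9^22 x^5 dx = 1.88081e+07.
Endpoint term: (f(9) + f(22))/2 = (59049.0 + 5.15363e+06)/2 = 2.60634e+06.
Integral + boundary = 2.14144e+07.
Correction k=1: B_{2}/2! · (f^{(1)}(22) − f^{(1)}(9)) = 1/12 · (1.17128e+06 − 32805.0) = 94872.9.
Partial sum through k=1: 2.15093e+07.
Correction k=2: B_{4}/4! · (f^{(3)}(22) − f^{(3)}(9)) = −1/720 · (29040.0 − 4860.00) = -33.5833.
Partial sum through k=2: 2.15093e+07.
Correction k=3: B_{6}/6! · (f^{(5)}(22) − f^{(5)}(9)) = 1/30240 · (120.000 − 120.000) = 0.00000.

S_3 ≈ 2.15093e+07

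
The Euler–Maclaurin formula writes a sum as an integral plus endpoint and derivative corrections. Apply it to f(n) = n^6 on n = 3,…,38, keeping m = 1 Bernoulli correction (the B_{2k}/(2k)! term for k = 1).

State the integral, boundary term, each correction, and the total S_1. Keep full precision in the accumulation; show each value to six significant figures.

∫_3^38 x^6 dx evaluates to 1.63451e+10.
Boundary: ½(f(3) + f(38)) = ½(729.000 + 3.01094e+09) = 1.50547e+09.
Running total after boundary: 1.78506e+10.
Order-1 term: 1/12 · (4.75411e+08 − 1458.00) = 3.96175e+07.

S_1 ≈ 1.78902e+10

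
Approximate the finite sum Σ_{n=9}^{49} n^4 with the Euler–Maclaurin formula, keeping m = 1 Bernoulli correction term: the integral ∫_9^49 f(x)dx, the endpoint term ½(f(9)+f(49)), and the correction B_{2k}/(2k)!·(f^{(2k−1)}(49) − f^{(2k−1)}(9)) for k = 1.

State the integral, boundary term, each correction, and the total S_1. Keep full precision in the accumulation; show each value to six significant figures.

Integral: ∫_9^49 x^4 dx = 5.64832e+07.
Endpoint term: (f(9) + f(49))/2 = (6561.00 + 5.76480e+06)/2 = 2.88568e+06.
Integral + boundary = 5.93689e+07.
Correction k=1: B_{2}/2! · (f^{(1)}(49) − f^{(1)}(9)) = 1/12 · (470596 − 2916.00) = 38973.3.

S_1 ≈ 5.94079e+07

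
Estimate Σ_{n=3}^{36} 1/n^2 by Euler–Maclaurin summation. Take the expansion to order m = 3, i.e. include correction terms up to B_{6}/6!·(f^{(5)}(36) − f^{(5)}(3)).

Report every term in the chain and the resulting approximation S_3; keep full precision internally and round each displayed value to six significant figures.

S_3 ≈ 0.367540

∫_3^36 1/x^2 dx evaluates to 0.305556.
Boundary: ½(f(3) + f(36)) = ½(0.111111 + 0.000771605) = 0.0559414.
So far: 0.361497.
k=1: B_{2}/(2)! × [f^{(1)}(36) − f^{(1)}(3)] = 1/12 × (-4.28669e-05 − (-0.0740741)) = 0.00616927.
Running total after k=1: 0.367666.
k=2: B_{4}/(4)! × [f^{(3)}(36) − f^{(3)}(3)] = −1/720 × (-3.96916e-07 − (-0.0987654)) = -0.000137174.
Running total after k=2: 0.367529.
k=3: B_{6}/(6)! × [f^{(5)}(36) − f^{(5)}(3)] = 1/30240 × (-9.18787e-09 − (-0.329218)) = 1.08868e-05.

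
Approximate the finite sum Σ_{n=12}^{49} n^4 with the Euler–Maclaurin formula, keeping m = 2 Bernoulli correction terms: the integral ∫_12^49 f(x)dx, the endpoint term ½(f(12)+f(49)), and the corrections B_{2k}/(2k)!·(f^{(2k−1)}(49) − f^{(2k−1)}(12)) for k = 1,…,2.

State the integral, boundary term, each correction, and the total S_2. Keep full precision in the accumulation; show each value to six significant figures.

S_2 ≈ 5.93767e+07

∫_12^49 x^4 dx evaluates to 5.64453e+07.
Boundary: ½(f(12) + f(49)) = ½(20736.0 + 5.76480e+06) = 2.89277e+06.
Running total after boundary: 5.93381e+07.
k=1: B_{2}/(2)! × [f^{(1)}(49) − f^{(1)}(12)] = 1/12 × (470596 − 6912.00) = 38640.3.
After k=1: 5.93767e+07.
k=2: B_{4}/(4)! × [f^{(3)}(49) − f^{(3)}(12)] = −1/720 × (1176.00 − 288.000) = -1.23333.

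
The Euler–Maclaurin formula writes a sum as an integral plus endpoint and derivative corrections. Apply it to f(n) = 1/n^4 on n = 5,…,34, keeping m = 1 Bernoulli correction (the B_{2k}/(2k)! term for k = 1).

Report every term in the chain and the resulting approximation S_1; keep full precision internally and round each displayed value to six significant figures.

Integral: ∫_5^34 1/x^4 dx = 0.00265819.
½[f(5) + f(34)] = ½[0.00160000 + 7.48315e-07] = 0.000800374.
So far: 0.00345856.
k=1: B_{2}/(2)! × [f^{(1)}(34) − f^{(1)}(5)] = 1/12 × (-8.80370e-08 − (-0.00128000)) = 0.000106659.

S_1 ≈ 0.00356522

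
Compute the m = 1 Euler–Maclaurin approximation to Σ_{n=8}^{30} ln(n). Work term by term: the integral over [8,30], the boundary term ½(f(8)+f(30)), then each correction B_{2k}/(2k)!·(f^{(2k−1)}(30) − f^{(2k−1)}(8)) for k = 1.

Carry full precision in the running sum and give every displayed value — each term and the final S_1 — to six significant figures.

∫_8^30 ln(x) dx evaluates to 63.4004.
½[f(8) + f(30)] = ½[2.07944 + 3.40120] = 2.74032.
Integral + boundary = 66.1407.
k=1: B_{2}/(2)! × [f^{(1)}(30) − f^{(1)}(8)] = 1/12 × (0.0333333 − 0.125000) = -0.00763889.

S_1 ≈ 66.1331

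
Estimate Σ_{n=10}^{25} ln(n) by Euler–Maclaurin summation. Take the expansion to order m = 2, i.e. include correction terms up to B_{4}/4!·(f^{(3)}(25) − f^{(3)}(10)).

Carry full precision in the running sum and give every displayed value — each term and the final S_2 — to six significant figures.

Integral: ∫_10^25 ln(x) dx = 42.4460.
Boundary: ½(f(10) + f(25)) = ½(2.30259 + 3.21888) = 2.76073.
Integral + boundary = 45.2068.
Correction k=1: B_{2}/2! · (f^{(1)}(25) − f^{(1)}(10)) = 1/12 · (0.0400000 − 0.100000) = -0.00500000.
Running total after k=1: 45.2018.
Correction k=2: B_{4}/4! · (f^{(3)}(25) − f^{(3)}(10)) = −1/720 · (0.000128000 − 0.00200000) = 2.60000e-06.

S_2 ≈ 45.2018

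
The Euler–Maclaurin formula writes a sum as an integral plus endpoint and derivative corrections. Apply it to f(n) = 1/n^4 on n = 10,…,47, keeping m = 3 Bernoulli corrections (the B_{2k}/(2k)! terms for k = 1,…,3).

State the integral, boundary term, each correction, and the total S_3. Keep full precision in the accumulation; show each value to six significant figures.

The integral term ∫_10^47 1/x^4 dx = 0.000330123.
Boundary: ½(f(10) + f(47)) = ½(0.000100000 + 2.04931e-07) = 5.01025e-05.
So far: 0.000380225.
k=1: B_{2}/(2)! × [f^{(1)}(47) − f^{(1)}(10)] = 1/12 × (-1.74410e-08 − (-4.00000e-05)) = 3.33188e-06.
Running total after k=1: 0.000383557.
k=2: B_{4}/(4)! × [f^{(3)}(47) − f^{(3)}(10)] = −1/720 × (-2.36862e-10 − (-1.20000e-05)) = -1.66663e-08.
Running total after k=2: 0.000383540.
k=3: B_{6}/(6)! × [f^{(5)}(47) − f^{(5)}(10)] = 1/30240 × (-6.00466e-12 − (-6.72000e-06)) = 2.22222e-10.

S_3 ≈ 0.000383541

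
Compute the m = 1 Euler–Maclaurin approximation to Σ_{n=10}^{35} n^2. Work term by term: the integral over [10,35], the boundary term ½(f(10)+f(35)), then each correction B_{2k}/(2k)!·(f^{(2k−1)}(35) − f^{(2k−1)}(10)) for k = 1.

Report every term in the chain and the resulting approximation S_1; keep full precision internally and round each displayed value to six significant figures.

S_1 ≈ 14625.0

∫_10^35 x^2 dx evaluates to 13958.3.
Boundary: ½(f(10) + f(35)) = ½(100.000 + 1225.00) = 662.500.
So far: 14620.8.
k=1: B_{2}/(2)! × [f^{(1)}(35) − f^{(1)}(10)] = 1/12 × (70.0000 − 20.0000) = 4.16667.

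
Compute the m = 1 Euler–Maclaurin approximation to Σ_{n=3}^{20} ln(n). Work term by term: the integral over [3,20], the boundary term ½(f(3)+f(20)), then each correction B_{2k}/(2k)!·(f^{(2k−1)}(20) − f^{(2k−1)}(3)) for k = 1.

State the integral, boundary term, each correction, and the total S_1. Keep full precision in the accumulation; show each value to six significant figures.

S_1 ≈ 41.6424

Integral: ∫_3^20 ln(x) dx = 39.6188.
Endpoint term: (f(3) + f(20))/2 = (1.09861 + 2.99573)/2 = 2.04717.
Integral + boundary = 41.6660.
k=1: B_{2}/(2)! × [f^{(1)}(20) − f^{(1)}(3)] = 1/12 × (0.0500000 − 0.333333) = -0.0236111.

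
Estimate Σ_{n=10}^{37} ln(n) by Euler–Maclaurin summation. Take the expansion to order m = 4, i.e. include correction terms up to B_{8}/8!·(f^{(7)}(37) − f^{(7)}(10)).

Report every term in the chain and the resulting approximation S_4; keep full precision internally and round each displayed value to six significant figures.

Integral: ∫_10^37 ln(x) dx = 83.5781.
Boundary: ½(f(10) + f(37)) = ½(2.30259 + 3.61092) = 2.95675.
So far: 86.5349.
k=1: B_{2}/(2)! × [f^{(1)}(37) − f^{(1)}(10)] = 1/12 × (0.0270270 − 0.100000) = -0.00608108.
Partial sum through k=1: 86.5288.
k=2: B_{4}/(4)! × [f^{(3)}(37) − f^{(3)}(10)] = −1/720 × (3.94843e-05 − 0.00200000) = 2.72294e-06.
Partial sum through k=2: 86.5288.
k=3: B_{6}/(6)! × [f^{(5)}(37) − f^{(5)}(10)] = 1/30240 × (3.46101e-07 − 0.000240000) = -7.92506e-09.
Partial sum through k=3: 86.5288.
k=4: B_{8}/(8)! × [f^{(7)}(37) − f^{(7)}(10)] = −1/1209600 × (7.58439e-09 − 7.20000e-05) = 5.95175e-11.

S_4 ≈ 86.5288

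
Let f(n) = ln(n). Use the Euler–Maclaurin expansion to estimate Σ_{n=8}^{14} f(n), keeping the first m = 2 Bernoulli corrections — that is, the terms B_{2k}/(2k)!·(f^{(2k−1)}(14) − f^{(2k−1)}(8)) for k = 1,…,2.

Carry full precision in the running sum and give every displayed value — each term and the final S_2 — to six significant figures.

∫_8^14 ln(x) dx evaluates to 14.3113.
½[f(8) + f(14)] = ½[2.07944 + 2.63906] = 2.35925.
So far: 16.6705.
k=1: B_{2}/(2)! × [f^{(1)}(14) − f^{(1)}(8)] = 1/12 × (0.0714286 − 0.125000) = -0.00446429.
Partial sum through k=1: 16.6661.
k=2: B_{4}/(4)! × [f^{(3)}(14) − f^{(3)}(8)] = −1/720 × (0.000728863 − 0.00390625) = 4.41304e-06.

S_2 ≈ 16.6661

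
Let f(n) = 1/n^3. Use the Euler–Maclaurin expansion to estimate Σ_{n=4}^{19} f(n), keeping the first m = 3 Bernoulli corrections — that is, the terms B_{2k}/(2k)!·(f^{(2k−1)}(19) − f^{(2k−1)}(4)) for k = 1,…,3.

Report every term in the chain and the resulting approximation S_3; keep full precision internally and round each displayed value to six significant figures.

The integral term ∫_4^19 1/x^3 dx = 0.0298650.
Boundary: ½(f(4) + f(19)) = ½(0.0156250 + 0.000145794) = 0.00788540.
Integral + boundary = 0.0377504.
k=1: B_{2}/(2)! × [f^{(1)}(19) − f^{(1)}(4)] = 1/12 × (-2.30201e-05 − (-0.0117188)) = 0.000974644.
Running total after k=1: 0.0387250.
k=2: B_{4}/(4)! × [f^{(3)}(19) − f^{(3)}(4)] = −1/720 × (-1.27535e-06 − (-0.0146484)) = -2.03433e-05.
Running total after k=2: 0.0387047.
k=3: B_{6}/(6)! × [f^{(5)}(19) − f^{(5)}(4)] = 1/30240 × (-1.48379e-07 − (-0.0384521)) = 1.27156e-06.

S_3 ≈ 0.0387059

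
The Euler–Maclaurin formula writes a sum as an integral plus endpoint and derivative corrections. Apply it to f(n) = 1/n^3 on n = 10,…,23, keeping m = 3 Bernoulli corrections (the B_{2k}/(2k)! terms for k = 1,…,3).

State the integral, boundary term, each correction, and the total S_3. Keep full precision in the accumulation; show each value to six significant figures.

S_3 ≈ 0.00461994

Integral: ∫_10^23 1/x^3 dx = 0.00405482.
Endpoint term: (f(10) + f(23))/2 = (0.00100000 + 8.21895e-05)/2 = 0.000541095.
So far: 0.00459592.
Correction k=1: B_{2}/2! · (f^{(1)}(23) − f^{(1)}(10)) = 1/12 · (-1.07204e-05 − (-0.000300000)) = 2.41066e-05.
Partial sum through k=1: 0.00462002.
Correction k=2: B_{4}/4! · (f^{(3)}(23) − f^{(3)}(10)) = −1/720 · (-4.05307e-07 − (-6.00000e-05)) = -8.27704e-08.
Partial sum through k=2: 0.00461994.
Correction k=3: B_{6}/6! · (f^{(5)}(23) − f^{(5)}(10)) = 1/30240 · (-3.21794e-08 − (-2.52000e-05)) = 8.32269e-10.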